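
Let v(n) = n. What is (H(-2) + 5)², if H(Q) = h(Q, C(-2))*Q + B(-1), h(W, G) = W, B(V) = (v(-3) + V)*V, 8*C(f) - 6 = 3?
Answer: 169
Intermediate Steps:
C(f) = 9/8 (C(f) = ¾ + (⅛)*3 = ¾ + 3/8 = 9/8)
B(V) = V*(-3 + V) (B(V) = (-3 + V)*V = V*(-3 + V))
H(Q) = 4 + Q² (H(Q) = Q*Q - (-3 - 1) = Q² - 1*(-4) = Q² + 4 = 4 + Q²)
(H(-2) + 5)² = ((4 + (-2)²) + 5)² = ((4 + 4) + 5)² = (8 + 5)² = 13² = 169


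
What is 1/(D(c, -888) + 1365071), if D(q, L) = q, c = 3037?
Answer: 1/1368108 ≈ 7.3094e-7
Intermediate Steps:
1/(D(c, -888) + 1365071) = 1/(3037 + 1365071) = 1/1368108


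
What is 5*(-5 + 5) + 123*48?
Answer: 5904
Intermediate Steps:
5*(-5 + 5) + 123*48 = 5*0 + 5904 = 0 + 5904 = 5904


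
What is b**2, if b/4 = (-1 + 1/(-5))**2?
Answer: 20736/625 ≈ 33.178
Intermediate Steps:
b = 144/25 (b = 4*(-1 + 1/(-5))**2 = 4*(-1 - 1/5)**2 = 4*(-6/5)**2 = 4*(36/25) = 144/25 ≈ 5.7600)
b**2 = (144/25)**2 = 20736/625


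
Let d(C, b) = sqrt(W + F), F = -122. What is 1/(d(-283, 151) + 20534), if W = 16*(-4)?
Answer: 10267/210822671 - I*sqrt(186)/421645342 ≈ 4.87e-5 - 3.2345e-8*I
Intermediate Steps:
W = -64
d(C, b) = I*sqrt(186) (d(C, b) = sqrt(-64 - 122) = sqrt(-186) = I*sqrt(186))
1/(d(-283, 151) + 20534) = 1/(I*sqrt(186) + 20534) = 1/(20534 + I*sqrt(186))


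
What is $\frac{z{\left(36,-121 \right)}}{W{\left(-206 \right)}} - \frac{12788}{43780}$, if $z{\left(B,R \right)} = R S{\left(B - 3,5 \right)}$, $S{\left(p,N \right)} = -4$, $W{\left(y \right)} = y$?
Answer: $- \frac{2977981}{1127335} \approx -2.6416$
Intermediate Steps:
$z{\left(B,R \right)} = - 4 R$ ($z{\left(B,R \right)} = R \left(-4\right) = - 4 R$)
$\frac{z{\left(36,-121 \right)}}{W{\left(-206 \right)}} - \frac{12788}{43780} = \frac{\left(-4\right) \left(-121\right)}{-206} - \frac{12788}{43780} = 484 \left(- \frac{1}{206}\right) - \frac{3197}{10945} = - \frac{242}{103} - \frac{3197}{10945} = - \frac{2977981}{1127335}$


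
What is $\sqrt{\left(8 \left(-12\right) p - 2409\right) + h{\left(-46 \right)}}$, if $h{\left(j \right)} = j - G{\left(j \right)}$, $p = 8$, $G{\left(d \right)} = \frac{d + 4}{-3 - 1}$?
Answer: $\frac{i \sqrt{12934}}{2} \approx 56.864 i$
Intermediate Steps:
$G{\left(d \right)} = -1 - \frac{d}{4}$ ($G{\left(d \right)} = \frac{4 + d}{-4} = \left(4 + d\right) \left(- \frac{1}{4}\right) = -1 - \frac{d}{4}$)
$h{\left(j \right)} = 1 + \frac{5 j}{4}$ ($h{\left(j \right)} = j - \left(-1 - \frac{j}{4}\right) = j + \left(1 + \frac{j}{4}\right) = 1 + \frac{5 j}{4}$)
$\sqrt{\left(8 \left(-12\right) p - 2409\right) + h{\left(-46 \right)}} = \sqrt{\left(8 \left(-12\right) 8 - 2409\right) + \left(1 + \frac{5}{4} \left(-46\right)\right)} = \sqrt{\left(\left(-96\right) 8 - 2409\right) + \left(1 - \frac{115}{2}\right)} = \sqrt{\left(-768 - 2409\right) - \frac{113}{2}} = \sqrt{-3177 - \frac{113}{2}} = \sqrt{- \frac{6467}{2}} = \frac{i \sqrt{12934}}{2}$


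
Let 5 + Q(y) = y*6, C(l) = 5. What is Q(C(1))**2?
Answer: 625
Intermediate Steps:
Q(y) = -5 + 6*y (Q(y) = -5 + y*6 = -5 + 6*y)
Q(C(1))**2 = (-5 + 6*5)**2 = (-5 + 30)**2 = 25**2 = 625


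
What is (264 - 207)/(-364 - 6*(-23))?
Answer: -57/226 ≈ -0.25221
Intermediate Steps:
(264 - 207)/(-364 - 6*(-23)) = 57/(-364 + 138) = 57/(-226) = 57*(-1/226) = -57/226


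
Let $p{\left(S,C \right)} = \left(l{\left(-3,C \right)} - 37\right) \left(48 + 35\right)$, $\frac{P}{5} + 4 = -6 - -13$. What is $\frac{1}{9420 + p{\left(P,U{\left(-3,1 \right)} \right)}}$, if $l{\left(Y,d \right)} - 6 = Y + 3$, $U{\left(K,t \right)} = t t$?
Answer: $\frac{1}{6847} \approx 0.00014605$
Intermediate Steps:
$U{\left(K,t \right)} = t^{2}$
$P = 15$ ($P = -20 + 5 \left(-6 - -13\right) = -20 + 5 \left(-6 + 13\right) = -20 + 5 \cdot 7 = -20 + 35 = 15$)
$l{\left(Y,d \right)} = 9 + Y$ ($l{\left(Y,d \right)} = 6 + \left(Y + 3\right) = 6 + \left(3 + Y\right) = 9 + Y$)
$p{\left(S,C \right)} = -2573$ ($p{\left(S,C \right)} = \left(\left(9 - 3\right) - 37\right) \left(48 + 35\right) = \left(6 - 37\right) 83 = \left(-31\right) 83 = -2573$)
$\frac{1}{9420 + p{\left(P,U{\left(-3,1 \right)} \right)}} = \frac{1}{9420 - 2573} = \frac{1}{6847}$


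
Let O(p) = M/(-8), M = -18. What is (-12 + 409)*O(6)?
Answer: 3573/4 ≈ 893.25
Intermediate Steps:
O(p) = 9/4 (O(p) = -18/(-8) = -18*(-⅛) = 9/4)
(-12 + 409)*O(6) = (-12 + 409)*(9/4) = 397*(9/4) = 3573/4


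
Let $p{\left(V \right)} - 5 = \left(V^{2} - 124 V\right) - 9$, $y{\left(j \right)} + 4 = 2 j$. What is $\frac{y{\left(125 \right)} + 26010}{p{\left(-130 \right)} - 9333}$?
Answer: $\frac{26256}{23683} \approx 1.1086$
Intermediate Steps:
$y{\left(j \right)} = -4 + 2 j$
$p{\left(V \right)} = -4 + V^{2} - 124 V$ ($p{\left(V \right)} = 5 - \left(9 - V^{2} + 124 V\right) = -4 + V^{2} - 124 V$)
$\frac{y{\left(125 \right)} + 26010}{p{\left(-130 \right)} - 9333} = \frac{\left(-4 + 2 \cdot 125\right) + 26010}{\left(-4 + \left(-130\right)^{2} - -16120\right) - 9333} = \frac{\left(-4 + 250\right) + 26010}{\left(-4 + 16900 + 16120\right) - 9333} = \frac{246 + 26010}{33016 - 9333} = \frac{26256}{23683}$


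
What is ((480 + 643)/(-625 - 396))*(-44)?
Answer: 49412/1021 ≈ 48.396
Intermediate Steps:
((480 + 643)/(-625 - 396))*(-44) = (1123/(-1021))*(-44) = (1123*(-1/1021))*(-44) = -1123/1021*(-44) = 49412/1021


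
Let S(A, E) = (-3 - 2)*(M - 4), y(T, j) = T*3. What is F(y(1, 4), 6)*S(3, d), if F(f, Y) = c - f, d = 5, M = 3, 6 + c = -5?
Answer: -70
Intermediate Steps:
c = -11 (c = -6 - 5 = -11)
y(T, j) = 3*T
S(A, E) = 5 (S(A, E) = (-3 - 2)*(3 - 4) = -5*(-1) = 5)
F(f, Y) = -11 - f
F(y(1, 4), 6)*S(3, d) = (-11 - 3)*5 = -14*5 = -70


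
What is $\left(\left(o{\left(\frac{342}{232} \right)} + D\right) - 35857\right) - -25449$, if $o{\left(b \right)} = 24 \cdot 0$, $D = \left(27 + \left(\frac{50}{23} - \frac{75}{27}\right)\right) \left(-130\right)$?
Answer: $- \frac{2864776}{207} \approx -13840.0$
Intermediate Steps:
$D = - \frac{710320}{207}$ ($D = \left(27 + \left(50 \cdot \frac{1}{23} - \frac{25}{9}\right)\right) \left(-130\right) = \left(27 + \left(\frac{50}{23} - \frac{25}{9}\right)\right) \left(-130\right) = \left(27 - \frac{125}{207}\right) \left(-130\right) = \frac{5464}{207} \left(-130\right) = - \frac{710320}{207} \approx -3431.5$)
$o{\left(b \right)} = 0$
$\left(\left(o{\left(\frac{342}{232} \right)} + D\right) - 35857\right) - -25449 = \left(\left(0 - \frac{710320}{207}\right) - 35857\right) - -25449 = \left(- \frac{710320}{207} - 35857\right) + 25449 = - \frac{8132719}{207} + 25449 = - \frac{2864776}{207}$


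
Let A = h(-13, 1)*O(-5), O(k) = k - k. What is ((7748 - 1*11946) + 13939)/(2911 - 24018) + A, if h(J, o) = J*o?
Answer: -9741/21107 ≈ -0.46151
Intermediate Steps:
O(k) = 0
A = 0 (A = -13*1*0 = -13*0 = 0)
((7748 - 1*11946) + 13939)/(2911 - 24018) + A = ((7748 - 1*11946) + 13939)/(2911 - 24018) + 0 = ((7748 - 11946) + 13939)/(-21107) + 0 = (-4198 + 13939)*(-1/21107) + 0 = 9741*(-1/21107) + 0 = -9741/21107 + 0 = -9741/21107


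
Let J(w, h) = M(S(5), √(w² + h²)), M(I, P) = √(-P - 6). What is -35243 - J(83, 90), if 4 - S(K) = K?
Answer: -35243 - I*√(6 + √14989) ≈ -35243.0 - 11.333*I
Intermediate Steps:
S(K) = 4 - K
M(I, P) = √(-6 - P)
J(w, h) = √(-6 - √(h² + w²)) (J(w, h) = √(-6 - √(w² + h²)) = √(-6 - √(h² + w²)))
-35243 - J(83, 90) = -35243 - √(-6 - √(90² + 83²)) = -35243 - √(-6 - √(8100 + 6889)) = -35243 - √(-6 - √14989)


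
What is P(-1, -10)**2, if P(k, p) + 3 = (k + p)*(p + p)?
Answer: 47089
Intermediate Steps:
P(k, p) = -3 + 2*p*(k + p) (P(k, p) = -3 + (k + p)*(p + p) = -3 + (k + p)*(2*p) = -3 + 2*p*(k + p))
P(-1, -10)**2 = (-3 + 2*(-10)**2 + 2*(-1)*(-10))**2 = (-3 + 2*100 + 20)**2 = (-3 + 200 + 20)**2 = 217**2 = 47089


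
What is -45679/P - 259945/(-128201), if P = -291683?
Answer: 81677630914/37394052283 ≈ 2.1842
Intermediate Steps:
-45679/P - 259945/(-128201) = -45679/(-291683) - 259945/(-128201) = -45679*(-1/291683) - 259945*(-1/128201) = 45679/291683 + 259945/128201 = 81677630914/37394052283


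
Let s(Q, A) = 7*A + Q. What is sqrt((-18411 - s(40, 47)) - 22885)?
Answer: I*sqrt(41665) ≈ 204.12*I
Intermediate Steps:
s(Q, A) = Q + 7*A
sqrt((-18411 - s(40, 47)) - 22885) = sqrt((-18411 - (40 + 7*47)) - 22885) = sqrt((-18411 - (40 + 329)) - 22885) = sqrt((-18411 - 1*369) - 22885) = sqrt((-18411 - 369) - 22885) = sqrt(-18780 - 22885) = sqrt(-41665) = I*sqrt(41665)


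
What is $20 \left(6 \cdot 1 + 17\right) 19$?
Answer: $8740$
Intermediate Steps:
$20 \left(6 \cdot 1 + 17\right) 19 = 20 \left(6 + 17\right) 19 = 20 \cdot 23 \cdot 19 = 460 \cdot 19 = 8740$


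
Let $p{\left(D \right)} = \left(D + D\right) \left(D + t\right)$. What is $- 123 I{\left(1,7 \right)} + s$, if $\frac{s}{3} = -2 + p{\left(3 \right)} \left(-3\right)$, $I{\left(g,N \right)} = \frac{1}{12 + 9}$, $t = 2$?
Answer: $- \frac{1973}{7} \approx -281.86$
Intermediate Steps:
$p{\left(D \right)} = 2 D \left(2 + D\right)$ ($p{\left(D \right)} = \left(D + D\right) \left(D + 2\right) = 2 D \left(2 + D\right)$)
$I{\left(g,N \right)} = \frac{1}{21}$
$s = -276$ ($s = 3 \left(-2 + 2 \cdot 3 \left(2 + 3\right) \left(-3\right)\right) = 3 \left(-2 + 2 \cdot 3 \cdot 5 \left(-3\right)\right) = 3 \left(-2 + 30 \left(-3\right)\right) = 3 \left(-2 - 90\right) = 3 \left(-92\right) = -276$)
$- 123 I{\left(1,7 \right)} + s = \left(-123\right) \frac{1}{21} - 276 = - \frac{41}{7} - 276 = - \frac{1973}{7}$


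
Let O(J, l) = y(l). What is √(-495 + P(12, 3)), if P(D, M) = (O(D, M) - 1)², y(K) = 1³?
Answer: 3*I*√55 ≈ 22.249*I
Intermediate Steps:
y(K) = 1
O(J, l) = 1
P(D, M) = 0 (P(D, M) = (1 - 1)² = 0² = 0)
√(-495 + P(12, 3)) = √(-495 + 0) = √(-495) = 3*I*√55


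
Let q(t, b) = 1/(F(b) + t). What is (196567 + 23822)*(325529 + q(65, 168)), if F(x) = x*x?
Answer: 2029538032204098/28289 ≈ 7.1743e+10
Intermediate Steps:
F(x) = x²
q(t, b) = 1/(t + b²) (q(t, b) = 1/(b² + t) = 1/(t + b²))
(196567 + 23822)*(325529 + q(65, 168)) = (196567 + 23822)*(325529 + 1/(65 + 168²)) = 220389*(325529 + 1/(65 + 28224)) = 220389*(325529 + 1/28289) = 220389*(9208889882/28289) = 2029538032204098/28289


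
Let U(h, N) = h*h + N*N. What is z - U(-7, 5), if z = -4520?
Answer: -4594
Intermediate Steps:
U(h, N) = N² + h² (U(h, N) = h² + N² = N² + h²)
z - U(-7, 5) = -4520 - (5² + (-7)²) = -4520 - (25 + 49) = -4520 - 1*74 = -4520 - 74 = -4594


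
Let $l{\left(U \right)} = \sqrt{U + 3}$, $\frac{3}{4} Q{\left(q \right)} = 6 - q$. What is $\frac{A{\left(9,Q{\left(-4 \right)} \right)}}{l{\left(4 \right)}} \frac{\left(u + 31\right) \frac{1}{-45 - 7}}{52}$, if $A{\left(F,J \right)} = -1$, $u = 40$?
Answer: $\frac{71 \sqrt{7}}{18928} \approx 0.0099244$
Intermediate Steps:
$Q{\left(q \right)} = 8 - \frac{4 q}{3}$ ($Q{\left(q \right)} = \frac{4 \left(6 - q\right)}{3} = 8 - \frac{4 q}{3}$)
$l{\left(U \right)} = \sqrt{3 + U}$
$\frac{A{\left(9,Q{\left(-4 \right)} \right)}}{l{\left(4 \right)}} \frac{\left(u + 31\right) \frac{1}{-45 - 7}}{52} = - \frac{1}{\sqrt{3 + 4}} \frac{\left(40 + 31\right) \frac{1}{-45 - 7}}{52} = - \frac{1}{\sqrt{7}} \frac{71}{-52} \cdot \frac{1}{52} = - \frac{\sqrt{7}}{7} \cdot 71 \left(- \frac{1}{52}\right) \frac{1}{52} = - \frac{\sqrt{7}}{7} \left(\left(- \frac{71}{52}\right) \frac{1}{52}\right) = - \frac{\sqrt{7}}{7} \left(- \frac{71}{2704}\right) = \frac{71 \sqrt{7}}{18928}$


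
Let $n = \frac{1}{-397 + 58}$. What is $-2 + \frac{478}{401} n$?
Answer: $- \frac{272356}{135939} \approx -2.0035$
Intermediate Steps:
$n = - \frac{1}{339}$ ($n = \frac{1}{-339} = - \frac{1}{339} \approx -0.0029499$)
$-2 + \frac{478}{401} n = -2 + \frac{478}{401} \left(- \frac{1}{339}\right) = -2 - \frac{478}{135939} = - \frac{272356}{135939}$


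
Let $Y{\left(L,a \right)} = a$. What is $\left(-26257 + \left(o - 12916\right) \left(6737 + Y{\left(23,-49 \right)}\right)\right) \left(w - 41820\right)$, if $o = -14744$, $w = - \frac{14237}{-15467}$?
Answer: $\frac{119671472083139911}{15467} \approx 7.7372 \cdot 10^{12}$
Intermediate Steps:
$w = \frac{14237}{15467}$ ($w = \left(-14237\right) \left(- \frac{1}{15467}\right) = \frac{14237}{15467} \approx 0.92048$)
$\left(-26257 + \left(o - 12916\right) \left(6737 + Y{\left(23,-49 \right)}\right)\right) \left(w - 41820\right) = \left(-26257 + \left(-14744 - 12916\right) \left(6737 - 49\right)\right) \left(\frac{14237}{15467} - 41820\right) = \left(-26257 - 184990080\right) \left(- \frac{646815703}{15467}\right) = \left(-185016337\right) \left(- \frac{646815703}{15467}\right) = \frac{119671472083139911}{15467}$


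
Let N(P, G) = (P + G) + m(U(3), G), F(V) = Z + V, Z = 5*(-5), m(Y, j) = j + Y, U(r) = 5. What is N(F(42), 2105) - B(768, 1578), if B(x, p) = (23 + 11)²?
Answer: 3076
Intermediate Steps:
m(Y, j) = Y + j
B(x, p) = 1156 (B(x, p) = 34² = 1156)
Z = -25
F(V) = -25 + V
N(P, G) = 5 + P + 2*G (N(P, G) = (P + G) + (5 + G) = (G + P) + (5 + G) = 5 + P + 2*G)
N(F(42), 2105) - B(768, 1578) = (5 + (-25 + 42) + 2*2105) - 1*1156 = (5 + 17 + 4210) - 1156 = 4232 - 1156 = 3076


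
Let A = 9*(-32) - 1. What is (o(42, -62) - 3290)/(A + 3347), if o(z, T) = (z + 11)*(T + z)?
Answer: -2175/1529 ≈ -1.4225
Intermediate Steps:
A = -289 (A = -288 - 1 = -289)
o(z, T) = (11 + z)*(T + z)
(o(42, -62) - 3290)/(A + 3347) = ((42² + 11*(-62) + 11*42 - 62*42) - 3290)/(-289 + 3347) = ((1764 - 682 + 462 - 2604) - 3290)/3058 = (-1060 - 3290)*(1/3058) = -4350*1/3058 = -2175/1529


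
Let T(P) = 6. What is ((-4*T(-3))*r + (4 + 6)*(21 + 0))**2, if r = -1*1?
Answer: 54756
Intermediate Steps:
r = -1
((-4*T(-3))*r + (4 + 6)*(21 + 0))**2 = (-4*6*(-1) + (4 + 6)*(21 + 0))**2 = (-24*(-1) + 10*21)**2 = (24 + 210)**2 = 234**2 = 54756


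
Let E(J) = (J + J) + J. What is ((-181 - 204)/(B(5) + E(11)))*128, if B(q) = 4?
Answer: -49280/37 ≈ -1331.9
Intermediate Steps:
E(J) = 3*J (E(J) = 2*J + J = 3*J)
((-181 - 204)/(B(5) + E(11)))*128 = ((-181 - 204)/(4 + 3*11))*128 = -385/(4 + 33)*128 = -385/37*128 = -49280/37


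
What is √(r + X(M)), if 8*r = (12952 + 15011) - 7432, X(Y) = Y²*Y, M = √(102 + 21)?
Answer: √(41062 + 1968*√123)/4 ≈ 62.694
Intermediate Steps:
M = √123 ≈ 11.091
X(Y) = Y³
r = 20531/8 (r = ((12952 + 15011) - 7432)/8 = (27963 - 7432)/8 = (⅛)*20531 = 20531/8 ≈ 2566.4)
√(r + X(M)) = √(20531/8 + (√123)³) = √(20531/8 + 123*√123)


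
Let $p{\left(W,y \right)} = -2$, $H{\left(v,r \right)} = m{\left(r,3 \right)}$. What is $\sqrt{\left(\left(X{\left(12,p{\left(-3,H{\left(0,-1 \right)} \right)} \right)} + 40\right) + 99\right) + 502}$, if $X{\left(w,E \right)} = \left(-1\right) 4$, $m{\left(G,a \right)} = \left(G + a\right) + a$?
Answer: $7 \sqrt{13} \approx 25.239$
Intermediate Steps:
$m{\left(G,a \right)} = G + 2 a$
$H{\left(v,r \right)} = 6 + r$ ($H{\left(v,r \right)} = r + 2 \cdot 3 = r + 6 = 6 + r$)
$X{\left(w,E \right)} = -4$
$\sqrt{\left(\left(X{\left(12,p{\left(-3,H{\left(0,-1 \right)} \right)} \right)} + 40\right) + 99\right) + 502} = \sqrt{\left(\left(-4 + 40\right) + 99\right) + 502} = \sqrt{\left(36 + 99\right) + 502} = \sqrt{135 + 502} = \sqrt{637} = 7 \sqrt{13}$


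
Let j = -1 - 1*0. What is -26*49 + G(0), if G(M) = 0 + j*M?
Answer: -1274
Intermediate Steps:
j = -1 (j = -1 + 0 = -1)
G(M) = -M (G(M) = 0 - M = -M)
-26*49 + G(0) = -26*49 - 1*0 = -1274 + 0 = -1274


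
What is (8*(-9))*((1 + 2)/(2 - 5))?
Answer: 72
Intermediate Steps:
(8*(-9))*((1 + 2)/(2 - 5)) = -216/(-3) = -216*(-1)/3 = -72*(-1) = 72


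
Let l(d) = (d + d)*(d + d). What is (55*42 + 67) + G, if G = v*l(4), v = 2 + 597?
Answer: 40713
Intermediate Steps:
v = 599
l(d) = 4*d² (l(d) = (2*d)*(2*d) = 4*d²)
G = 38336 (G = 599*(4*4²) = 599*(4*16) = 599*64 = 38336)
(55*42 + 67) + G = (55*42 + 67) + 38336 = (2310 + 67) + 38336 = 2377 + 38336 = 40713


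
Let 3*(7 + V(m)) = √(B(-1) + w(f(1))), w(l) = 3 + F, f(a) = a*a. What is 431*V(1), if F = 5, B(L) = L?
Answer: -3017 + 431*√7/3 ≈ -2636.9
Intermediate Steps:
f(a) = a²
w(l) = 8 (w(l) = 3 + 5 = 8)
V(m) = -7 + √7/3 (V(m) = -7 + √(-1 + 8)/3 = -7 + √7/3)
431*V(1) = 431*(-7 + √7/3) = -3017 + 431*√7/3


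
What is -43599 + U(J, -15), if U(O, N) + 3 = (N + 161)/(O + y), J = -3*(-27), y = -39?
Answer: -915569/21 ≈ -43599.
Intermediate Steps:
J = 81
U(O, N) = -3 + (161 + N)/(-39 + O) (U(O, N) = -3 + (N + 161)/(O - 39) = -3 + (161 + N)/(-39 + O))
-43599 + U(J, -15) = -43599 + (278 - 15 - 3*81)/(-39 + 81) = -43599 + (278 - 15 - 243)/42 = -43599 + (1/42)*20 = -43599 + 10/21 = -915569/21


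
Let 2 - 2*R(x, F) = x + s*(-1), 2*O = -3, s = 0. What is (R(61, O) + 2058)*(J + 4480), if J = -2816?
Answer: 3375424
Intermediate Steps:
O = -3/2 (O = (½)*(-3) = -3/2 ≈ -1.5000)
R(x, F) = 1 - x/2 (R(x, F) = 1 - (x + 0*(-1))/2 = 1 - (x + 0)/2 = 1 - x/2)
(R(61, O) + 2058)*(J + 4480) = ((1 - ½*61) + 2058)*(-2816 + 4480) = ((1 - 61/2) + 2058)*1664 = (-59/2 + 2058)*1664 = (4057/2)*1664 = 3375424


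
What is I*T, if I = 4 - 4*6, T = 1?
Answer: -20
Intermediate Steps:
I = -20 (I = 4 - 24 = -20)
I*T = -20*1 = -20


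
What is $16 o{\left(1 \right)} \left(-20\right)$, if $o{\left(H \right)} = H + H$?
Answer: $-640$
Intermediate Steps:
$o{\left(H \right)} = 2 H$
$16 o{\left(1 \right)} \left(-20\right) = 16 \cdot 2 \cdot 1 \left(-20\right) = 16 \cdot 2 \left(-20\right) = 32 \left(-20\right) = -640$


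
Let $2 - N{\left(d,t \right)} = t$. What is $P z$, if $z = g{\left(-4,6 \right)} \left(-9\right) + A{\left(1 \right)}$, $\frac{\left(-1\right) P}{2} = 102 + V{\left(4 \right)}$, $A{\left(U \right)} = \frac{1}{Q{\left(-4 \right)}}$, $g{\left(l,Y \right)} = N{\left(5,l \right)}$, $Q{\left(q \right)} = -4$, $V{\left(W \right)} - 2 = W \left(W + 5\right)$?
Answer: $15190$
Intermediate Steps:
$N{\left(d,t \right)} = 2 - t$
$V{\left(W \right)} = 2 + W \left(5 + W\right)$ ($V{\left(W \right)} = 2 + W \left(W + 5\right) = 2 + W \left(5 + W\right)$)
$g{\left(l,Y \right)} = 2 - l$
$A{\left(U \right)} = - \frac{1}{4}$ ($A{\left(U \right)} = \frac{1}{-4} = - \frac{1}{4}$)
$P = -280$ ($P = - 2 \left(102 + \left(2 + 4^{2} + 5 \cdot 4\right)\right) = - 2 \left(102 + \left(2 + 16 + 20\right)\right) = - 2 \left(102 + 38\right) = \left(-2\right) 140 = -280$)
$z = - \frac{217}{4}$ ($z = \left(2 - -4\right) \left(-9\right) - \frac{1}{4} = \left(2 + 4\right) \left(-9\right) - \frac{1}{4} = 6 \left(-9\right) - \frac{1}{4} = -54 - \frac{1}{4} = - \frac{217}{4} \approx -54.25$)
$P z = \left(-280\right) \left(- \frac{217}{4}\right) = 15190$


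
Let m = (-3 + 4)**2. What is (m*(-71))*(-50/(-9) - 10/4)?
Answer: -3905/18 ≈ -216.94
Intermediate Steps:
m = 1 (m = 1**2 = 1)
(m*(-71))*(-50/(-9) - 10/4) = (1*(-71))*(-50/(-9) - 10/4) = -71*(-50*(-1/9) - 10*1/4) = -71*(50/9 - 5/2) = -71*55/18 = -3905/18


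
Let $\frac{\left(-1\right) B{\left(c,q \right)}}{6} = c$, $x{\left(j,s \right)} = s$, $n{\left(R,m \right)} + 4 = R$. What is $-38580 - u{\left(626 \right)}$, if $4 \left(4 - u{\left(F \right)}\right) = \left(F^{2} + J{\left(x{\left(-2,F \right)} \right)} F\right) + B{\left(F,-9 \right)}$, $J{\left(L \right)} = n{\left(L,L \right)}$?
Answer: $155789$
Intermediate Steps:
$n{\left(R,m \right)} = -4 + R$
$B{\left(c,q \right)} = - 6 c$
$J{\left(L \right)} = -4 + L$
$u{\left(F \right)} = 4 - \frac{F^{2}}{4} + \frac{3 F}{2} - \frac{F \left(-4 + F\right)}{4}$ ($u{\left(F \right)} = 4 - \frac{\left(F^{2} + \left(-4 + F\right) F\right) - 6 F}{4} = 4 - \frac{\left(F^{2} + F \left(-4 + F\right)\right) - 6 F}{4} = 4 - \frac{F^{2} - 6 F + F \left(-4 + F\right)}{4} = 4 - \left(- \frac{3 F}{2} + \frac{F^{2}}{4} + \frac{F \left(-4 + F\right)}{4}\right) = 4 - \frac{F^{2}}{4} + \frac{3 F}{2} - \frac{F \left(-4 + F\right)}{4}$)
$-38580 - u{\left(626 \right)} = -38580 - \left(4 - \frac{626^{2}}{2} + \frac{5}{2} \cdot 626\right) = -38580 - \left(4 - 195938 + 1565\right) = -38580 - -194369 = -38580 + 194369 = 155789$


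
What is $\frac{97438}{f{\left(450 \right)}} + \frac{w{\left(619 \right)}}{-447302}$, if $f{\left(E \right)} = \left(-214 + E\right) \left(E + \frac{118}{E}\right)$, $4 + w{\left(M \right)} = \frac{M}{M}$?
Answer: $\frac{1225814936109}{1336813690381} \approx 0.91697$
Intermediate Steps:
$w{\left(M \right)} = -3$ ($w{\left(M \right)} = -4 + \frac{M}{M} = -4 + 1 = -3$)
$\frac{97438}{f{\left(450 \right)}} + \frac{w{\left(619 \right)}}{-447302} = \frac{97438}{118 + 450^{2} - \frac{25252}{450} - 96300} - \frac{3}{-447302} = \frac{97438}{118 + 202500 - \frac{12626}{225} - 96300} - - \frac{3}{447302} = \frac{97438}{118 + 202500 - \frac{12626}{225} - 96300} + \frac{3}{447302} = \frac{97438}{\frac{23908924}{225}} + \frac{3}{447302} = 97438 \cdot \frac{225}{23908924} + \frac{3}{447302} = \frac{10961775}{11954462} + \frac{3}{447302} = \frac{1225814936109}{1336813690381}$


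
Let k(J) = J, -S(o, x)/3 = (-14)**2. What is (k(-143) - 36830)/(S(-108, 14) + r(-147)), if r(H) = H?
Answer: 36973/735 ≈ 50.303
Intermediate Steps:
S(o, x) = -588 (S(o, x) = -3*(-14)**2 = -3*196 = -588)
(k(-143) - 36830)/(S(-108, 14) + r(-147)) = (-143 - 36830)/(-588 - 147) = -36973/(-735) = -36973*(-1/735) = 36973/735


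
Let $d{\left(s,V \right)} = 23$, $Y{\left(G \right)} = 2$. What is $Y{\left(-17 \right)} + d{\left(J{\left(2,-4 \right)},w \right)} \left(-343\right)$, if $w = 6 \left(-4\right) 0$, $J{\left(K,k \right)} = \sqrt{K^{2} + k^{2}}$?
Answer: $-7887$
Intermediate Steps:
$w = 0$ ($w = \left(-24\right) 0 = 0$)
$Y{\left(-17 \right)} + d{\left(J{\left(2,-4 \right)},w \right)} \left(-343\right) = 2 + 23 \left(-343\right) = 2 - 7889 = -7887$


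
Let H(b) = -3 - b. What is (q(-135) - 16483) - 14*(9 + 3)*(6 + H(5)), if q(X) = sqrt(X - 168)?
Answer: -16147 + I*sqrt(303) ≈ -16147.0 + 17.407*I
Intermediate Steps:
q(X) = sqrt(-168 + X)
(q(-135) - 16483) - 14*(9 + 3)*(6 + H(5)) = (sqrt(-168 - 135) - 16483) - 14*(9 + 3)*(6 + (-3 - 1*5)) = (sqrt(-303) - 16483) - 168*(6 + (-3 - 5)) = (I*sqrt(303) - 16483) - 168*(6 - 8) = (-16483 + I*sqrt(303)) - 168*(-2) = (-16483 + I*sqrt(303)) - 14*(-24) = (-16483 + I*sqrt(303)) + 336 = -16147 + I*sqrt(303)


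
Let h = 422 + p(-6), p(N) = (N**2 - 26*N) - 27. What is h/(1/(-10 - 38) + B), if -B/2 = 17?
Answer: -28176/1633 ≈ -17.254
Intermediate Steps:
B = -34 (B = -2*17 = -34)
p(N) = -27 + N**2 - 26*N
h = 587 (h = 422 + (-27 + (-6)**2 - 26*(-6)) = 422 + (-27 + 36 + 156) = 422 + 165 = 587)
h/(1/(-10 - 38) + B) = 587/(1/(-10 - 38) - 34) = 587/(1/(-48) - 34) = 587/(-1/48 - 34) = 587/(-1633/48) = -48/1633*587 = -28176/1633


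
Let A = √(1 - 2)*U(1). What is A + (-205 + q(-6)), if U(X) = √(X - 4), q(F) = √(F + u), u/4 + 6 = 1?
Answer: -205 - √3 + I*√26 ≈ -206.73 + 5.099*I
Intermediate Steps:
u = -20 (u = -24 + 4*1 = -24 + 4 = -20)
q(F) = √(-20 + F) (q(F) = √(F - 20) = √(-20 + F))
U(X) = √(-4 + X)
A = -√3 (A = √(1 - 2)*√(-4 + 1) = √(-1)*√(-3) = I*(I*√3) = -√3 ≈ -1.7320)
A + (-205 + q(-6)) = -√3 + (-205 + √(-20 - 6)) = -√3 + (-205 + √(-26)) = -√3 + (-205 + I*√26) = -205 - √3 + I*√26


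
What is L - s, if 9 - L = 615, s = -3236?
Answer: 2630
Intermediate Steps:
L = -606 (L = 9 - 1*615 = 9 - 615 = -606)
L - s = -606 - 1*(-3236) = -606 + 3236 = 2630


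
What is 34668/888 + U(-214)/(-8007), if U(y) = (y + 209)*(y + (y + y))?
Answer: 7631561/197506 ≈ 38.640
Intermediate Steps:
U(y) = 3*y*(209 + y) (U(y) = (209 + y)*(y + 2*y) = (209 + y)*(3*y) = 3*y*(209 + y))
34668/888 + U(-214)/(-8007) = 34668/888 + (3*(-214)*(209 - 214))/(-8007) = 34668*(1/888) + (3*(-214)*(-5))*(-1/8007) = 2889/74 + 3210*(-1/8007) = 2889/74 - 1070/2669 = 7631561/197506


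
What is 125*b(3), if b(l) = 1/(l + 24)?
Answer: 125/27 ≈ 4.6296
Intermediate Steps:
b(l) = 1/(24 + l)
125*b(3) = 125/(24 + 3) = 125/27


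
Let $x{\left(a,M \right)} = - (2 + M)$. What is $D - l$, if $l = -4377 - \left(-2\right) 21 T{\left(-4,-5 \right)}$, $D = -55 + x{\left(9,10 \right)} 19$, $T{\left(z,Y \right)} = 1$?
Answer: $4052$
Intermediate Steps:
$x{\left(a,M \right)} = -2 - M$
$D = -283$ ($D = -55 + \left(-2 - 10\right) 19 = -55 - 228 = -283$)
$l = -4335$ ($l = -4377 - \left(-2\right) 21 \cdot 1 = -4377 - \left(-42\right) 1 = -4377 - -42 = -4377 + 42 = -4335$)
$D - l = -283 - -4335 = -283 + 4335 = 4052$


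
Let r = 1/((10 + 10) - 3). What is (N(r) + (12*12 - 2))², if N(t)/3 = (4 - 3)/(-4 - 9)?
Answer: 3396649/169 ≈ 20099.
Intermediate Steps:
r = 1/17 (r = 1/(20 - 3) = 1/17 ≈ 0.058824)
N(t) = -3/13 (N(t) = 3*((4 - 3)/(-4 - 9)) = 3*(1/(-13)) = 3*(1*(-1/13)) = 3*(-1/13) = -3/13)
(N(r) + (12*12 - 2))² = (-3/13 + (12*12 - 2))² = (-3/13 + (144 - 2))² = (-3/13 + 142)² = (1843/13)² = 3396649/169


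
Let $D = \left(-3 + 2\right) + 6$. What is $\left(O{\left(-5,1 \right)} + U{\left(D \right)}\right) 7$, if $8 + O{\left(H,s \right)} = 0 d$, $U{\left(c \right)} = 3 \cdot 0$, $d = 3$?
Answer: $-56$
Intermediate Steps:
$D = 5$ ($D = -1 + 6 = 5$)
$U{\left(c \right)} = 0$
$O{\left(H,s \right)} = -8$ ($O{\left(H,s \right)} = -8 + 0 \cdot 3 = -8 + 0 = -8$)
$\left(O{\left(-5,1 \right)} + U{\left(D \right)}\right) 7 = \left(-8 + 0\right) 7 = \left(-8\right) 7 = -56$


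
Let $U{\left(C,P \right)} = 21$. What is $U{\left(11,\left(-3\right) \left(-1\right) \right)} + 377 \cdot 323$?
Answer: $121792$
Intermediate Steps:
$U{\left(11,\left(-3\right) \left(-1\right) \right)} + 377 \cdot 323 = 21 + 377 \cdot 323 = 21 + 121771 = 121792$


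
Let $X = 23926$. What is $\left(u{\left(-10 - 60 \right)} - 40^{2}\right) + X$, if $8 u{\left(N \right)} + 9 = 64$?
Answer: $\frac{178663}{8} \approx 22333.0$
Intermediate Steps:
$u{\left(N \right)} = \frac{55}{8}$ ($u{\left(N \right)} = - \frac{9}{8} + \frac{1}{8} \cdot 64 = - \frac{9}{8} + 8 = \frac{55}{8}$)
$\left(u{\left(-10 - 60 \right)} - 40^{2}\right) + X = \left(\frac{55}{8} - 40^{2}\right) + 23926 = \left(\frac{55}{8} - 1600\right) + 23926 = - \frac{12745}{8} + 23926 = \frac{178663}{8}$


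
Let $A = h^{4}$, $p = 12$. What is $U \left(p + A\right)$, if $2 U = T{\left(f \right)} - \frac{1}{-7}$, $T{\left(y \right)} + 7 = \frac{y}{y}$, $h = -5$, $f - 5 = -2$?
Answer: $- \frac{3731}{2} \approx -1865.5$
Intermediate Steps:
$f = 3$ ($f = 5 - 2 = 3$)
$T{\left(y \right)} = -6$ ($T{\left(y \right)} = -7 + \frac{y}{y} = -7 + 1 = -6$)
$A = 625$ ($A = \left(-5\right)^{4} = 625$)
$U = - \frac{41}{14}$ ($U = \frac{-6 - \frac{1}{-7}}{2} = \frac{-6 - - \frac{1}{7}}{2} = \frac{-6 + \frac{1}{7}}{2} = \frac{1}{2} \left(- \frac{41}{7}\right) = - \frac{41}{14} \approx -2.9286$)
$U \left(p + A\right) = - \frac{41 \left(12 + 625\right)}{14} = \left(- \frac{41}{14}\right) 637 = - \frac{3731}{2}$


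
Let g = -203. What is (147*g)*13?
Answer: -387933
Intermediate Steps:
(147*g)*13 = (147*(-203))*13 = -29841*13 = -387933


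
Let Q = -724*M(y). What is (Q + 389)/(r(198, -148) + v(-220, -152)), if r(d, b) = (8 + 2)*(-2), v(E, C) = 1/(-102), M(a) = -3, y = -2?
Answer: -20094/157 ≈ -127.99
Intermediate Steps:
v(E, C) = -1/102
r(d, b) = -20 (r(d, b) = 10*(-2) = -20)
Q = 2172 (Q = -724*(-3) = 2172)
(Q + 389)/(r(198, -148) + v(-220, -152)) = (2172 + 389)/(-20 - 1/102) = 2561/(-2041/102) = 2561*(-102/2041) = -20094/157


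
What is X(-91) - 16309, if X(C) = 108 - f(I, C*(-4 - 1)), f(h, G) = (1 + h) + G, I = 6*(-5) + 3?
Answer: -16630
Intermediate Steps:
I = -27 (I = -30 + 3 = -27)
f(h, G) = 1 + G + h
X(C) = 134 + 5*C (X(C) = 108 - (1 + C*(-4 - 1) - 27) = 108 - (1 + C*(-5) - 27) = 108 - (1 - 5*C - 27) = 108 - (-26 - 5*C) = 108 + (26 + 5*C) = 134 + 5*C)
X(-91) - 16309 = (134 + 5*(-91)) - 16309 = (134 - 455) - 16309 = -321 - 16309 = -16630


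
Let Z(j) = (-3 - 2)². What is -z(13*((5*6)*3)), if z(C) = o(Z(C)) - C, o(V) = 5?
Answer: 1165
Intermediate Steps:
Z(j) = 25 (Z(j) = (-5)² = 25)
z(C) = 5 - C
-z(13*((5*6)*3)) = -(5 - 13*(5*6)*3) = -(5 - 13*30*3) = -(5 - 13*90) = -(5 - 1*1170) = -(5 - 1170) = -1*(-1165) = 1165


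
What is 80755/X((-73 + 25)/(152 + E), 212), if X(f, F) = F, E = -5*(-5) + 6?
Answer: 80755/212 ≈ 380.92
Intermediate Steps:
E = 31 (E = 25 + 6 = 31)
80755/X((-73 + 25)/(152 + E), 212) = 80755/212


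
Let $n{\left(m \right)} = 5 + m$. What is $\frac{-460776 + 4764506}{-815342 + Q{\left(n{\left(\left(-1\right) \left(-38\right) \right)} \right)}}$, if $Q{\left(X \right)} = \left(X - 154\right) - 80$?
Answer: $- \frac{4303730}{815533} \approx -5.2772$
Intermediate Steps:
$Q{\left(X \right)} = -234 + X$ ($Q{\left(X \right)} = \left(-154 + X\right) - 80 = -234 + X$)
$\frac{-460776 + 4764506}{-815342 + Q{\left(n{\left(\left(-1\right) \left(-38\right) \right)} \right)}} = \frac{-460776 + 4764506}{-815342 + \left(-234 + \left(5 - -38\right)\right)} = \frac{4303730}{-815342 + \left(-234 + \left(5 + 38\right)\right)} = \frac{4303730}{-815342 + \left(-234 + 43\right)} = \frac{4303730}{-815342 - 191} = \frac{4303730}{-815533} = 4303730 \left(- \frac{1}{815533}\right) = - \frac{4303730}{815533}$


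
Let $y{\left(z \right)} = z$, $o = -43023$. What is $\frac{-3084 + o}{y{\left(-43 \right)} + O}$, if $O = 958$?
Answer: $- \frac{15369}{305} \approx -50.39$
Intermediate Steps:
$\frac{-3084 + o}{y{\left(-43 \right)} + O} = \frac{-3084 - 43023}{-43 + 958} = - \frac{46107}{915} = \left(-46107\right) \frac{1}{915} = - \frac{15369}{305}$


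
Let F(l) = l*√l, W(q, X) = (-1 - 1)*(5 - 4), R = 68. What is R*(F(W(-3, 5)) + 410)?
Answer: 27880 - 136*I*√2 ≈ 27880.0 - 192.33*I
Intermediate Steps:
W(q, X) = -2 (W(q, X) = -2*1 = -2)
F(l) = l^(3/2)
R*(F(W(-3, 5)) + 410) = 68*((-2)^(3/2) + 410) = 68*(-2*I*√2 + 410) = 68*(410 - 2*I*√2) = 27880 - 136*I*√2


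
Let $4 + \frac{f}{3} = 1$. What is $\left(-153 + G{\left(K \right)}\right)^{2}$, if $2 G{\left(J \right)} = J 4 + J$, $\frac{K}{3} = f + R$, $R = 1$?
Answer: $45369$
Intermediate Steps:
$f = -9$ ($f = -12 + 3 \cdot 1 = -12 + 3 = -9$)
$K = -24$ ($K = 3 \left(-9 + 1\right) = 3 \left(-8\right) = -24$)
$G{\left(J \right)} = \frac{5 J}{2}$ ($G{\left(J \right)} = \frac{J 4 + J}{2} = \frac{4 J + J}{2} = \frac{5 J}{2}$)
$\left(-153 + G{\left(K \right)}\right)^{2} = \left(-153 + \frac{5}{2} \left(-24\right)\right)^{2} = \left(-153 - 60\right)^{2} = \left(-213\right)^{2} = 45369$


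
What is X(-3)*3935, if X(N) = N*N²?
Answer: -106245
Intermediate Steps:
X(N) = N³
X(-3)*3935 = (-3)³*3935 = -27*3935 = -106245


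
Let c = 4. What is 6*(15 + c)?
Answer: 114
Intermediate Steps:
6*(15 + c) = 6*(15 + 4) = 6*19 = 114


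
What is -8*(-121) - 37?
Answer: 931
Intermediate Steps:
-8*(-121) - 37 = 968 - 37 = 931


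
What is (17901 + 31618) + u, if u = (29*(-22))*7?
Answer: 45053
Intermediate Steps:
u = -4466 (u = -638*7 = -4466)
(17901 + 31618) + u = (17901 + 31618) - 4466 = 49519 - 4466 = 45053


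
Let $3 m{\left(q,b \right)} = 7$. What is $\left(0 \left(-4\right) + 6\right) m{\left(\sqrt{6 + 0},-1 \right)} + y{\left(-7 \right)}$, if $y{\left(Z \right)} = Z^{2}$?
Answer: $63$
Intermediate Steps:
$m{\left(q,b \right)} = \frac{7}{3}$ ($m{\left(q,b \right)} = \frac{1}{3} \cdot 7 = \frac{7}{3}$)
$\left(0 \left(-4\right) + 6\right) m{\left(\sqrt{6 + 0},-1 \right)} + y{\left(-7 \right)} = \left(0 \left(-4\right) + 6\right) \frac{7}{3} + \left(-7\right)^{2} = \left(0 + 6\right) \frac{7}{3} + 49 = 6 \cdot \frac{7}{3} + 49 = 14 + 49 = 63$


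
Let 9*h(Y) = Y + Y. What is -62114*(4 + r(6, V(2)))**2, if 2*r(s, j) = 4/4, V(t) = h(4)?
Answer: -2515617/2 ≈ -1.2578e+6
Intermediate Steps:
h(Y) = 2*Y/9 (h(Y) = (Y + Y)/9 = (2*Y)/9 = 2*Y/9)
V(t) = 8/9 (V(t) = (2/9)*4 = 8/9)
r(s, j) = 1/2 (r(s, j) = (4/4)/2 = (4*(1/4))/2 = (1/2)*1 = 1/2)
-62114*(4 + r(6, V(2)))**2 = -62114*(4 + 1/2)**2 = -62114*(9/2)**2 = -62114*81/4 = -2515617/2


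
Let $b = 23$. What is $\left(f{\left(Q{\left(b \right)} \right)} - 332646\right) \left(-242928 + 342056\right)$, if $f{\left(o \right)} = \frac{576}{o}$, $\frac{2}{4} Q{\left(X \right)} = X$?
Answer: $- \frac{758385702960}{23} \approx -3.2973 \cdot 10^{10}$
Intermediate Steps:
$Q{\left(X \right)} = 2 X$
$\left(f{\left(Q{\left(b \right)} \right)} - 332646\right) \left(-242928 + 342056\right) = \left(\frac{576}{2 \cdot 23} - 332646\right) \left(-242928 + 342056\right) = \left(\frac{576}{46} - 332646\right) 99128 = \left(576 \cdot \frac{1}{46} - 332646\right) 99128 = \left(\frac{288}{23} - 332646\right) 99128 = \left(- \frac{7650570}{23}\right) 99128 = - \frac{758385702960}{23}$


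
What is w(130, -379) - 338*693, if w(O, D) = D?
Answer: -234613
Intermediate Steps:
w(130, -379) - 338*693 = -379 - 338*693 = -379 - 1*234234 = -379 - 234234 = -234613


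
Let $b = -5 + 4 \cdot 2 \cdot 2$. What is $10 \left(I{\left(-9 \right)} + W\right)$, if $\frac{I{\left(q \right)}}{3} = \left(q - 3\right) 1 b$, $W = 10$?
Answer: $-3860$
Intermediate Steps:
$b = 11$ ($b = -5 + 4 \cdot 4 = -5 + 16 = 11$)
$I{\left(q \right)} = -99 + 33 q$ ($I{\left(q \right)} = 3 \left(q - 3\right) 1 \cdot 11 = 3 \left(-3 + q\right) 1 \cdot 11 = 3 \left(-3 + q\right) 11 = 3 \left(-33 + 11 q\right) = -99 + 33 q$)
$10 \left(I{\left(-9 \right)} + W\right) = 10 \left(\left(-99 + 33 \left(-9\right)\right) + 10\right) = 10 \left(\left(-99 - 297\right) + 10\right) = 10 \left(-396 + 10\right) = 10 \left(-386\right) = -3860$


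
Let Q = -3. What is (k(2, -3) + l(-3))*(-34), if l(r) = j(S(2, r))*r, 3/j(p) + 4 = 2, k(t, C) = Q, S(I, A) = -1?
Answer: -51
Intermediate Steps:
k(t, C) = -3
j(p) = -3/2 (j(p) = 3/(-4 + 2) = 3/(-2) = 3*(-½) = -3/2)
l(r) = -3*r/2
(k(2, -3) + l(-3))*(-34) = (-3 - 3/2*(-3))*(-34) = (-3 + 9/2)*(-34) = (3/2)*(-34) = -51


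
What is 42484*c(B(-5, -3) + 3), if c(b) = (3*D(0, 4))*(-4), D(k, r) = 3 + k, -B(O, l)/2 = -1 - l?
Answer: -1529424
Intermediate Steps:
B(O, l) = 2 + 2*l (B(O, l) = -2*(-1 - l) = 2 + 2*l)
c(b) = -36 (c(b) = (3*(3 + 0))*(-4) = (3*3)*(-4) = 9*(-4) = -36)
42484*c(B(-5, -3) + 3) = 42484*(-36) = -1529424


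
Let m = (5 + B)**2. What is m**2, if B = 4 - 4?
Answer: 625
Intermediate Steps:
B = 0
m = 25 (m = (5 + 0)**2 = 5**2 = 25)
m**2 = 25**2 = 625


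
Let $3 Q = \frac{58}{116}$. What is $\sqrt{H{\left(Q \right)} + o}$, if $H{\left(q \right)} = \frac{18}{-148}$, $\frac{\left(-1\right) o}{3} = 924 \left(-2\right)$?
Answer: $\frac{3 \sqrt{3373142}}{74} \approx 74.457$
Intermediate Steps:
$Q = \frac{1}{6}$ ($Q = \frac{58 \cdot \frac{1}{116}}{3} = \frac{1}{3} \cdot \frac{1}{2} = \frac{1}{6} \approx 0.16667$)
$o = 5544$ ($o = - 3 \cdot 924 \left(-2\right) = \left(-3\right) \left(-1848\right) = 5544$)
$H{\left(q \right)} = - \frac{9}{74}$ ($H{\left(q \right)} = 18 \left(- \frac{1}{148}\right) = - \frac{9}{74}$)
$\sqrt{H{\left(Q \right)} + o} = \sqrt{- \frac{9}{74} + 5544} = \sqrt{\frac{410247}{74}} = \frac{3 \sqrt{3373142}}{74}$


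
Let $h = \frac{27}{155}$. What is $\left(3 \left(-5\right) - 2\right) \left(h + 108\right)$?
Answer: $- \frac{285039}{155} \approx -1839.0$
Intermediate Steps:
$h = \frac{27}{155}$ ($h = 27 \cdot \frac{1}{155} = \frac{27}{155} \approx 0.17419$)
$\left(3 \left(-5\right) - 2\right) \left(h + 108\right) = \left(3 \left(-5\right) - 2\right) \left(\frac{27}{155} + 108\right) = \left(-15 - 2\right) \frac{16767}{155} = \left(-17\right) \frac{16767}{155} = - \frac{285039}{155}$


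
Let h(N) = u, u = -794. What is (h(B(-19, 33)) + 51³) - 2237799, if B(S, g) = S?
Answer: -2105942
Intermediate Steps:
h(N) = -794
(h(B(-19, 33)) + 51³) - 2237799 = (-794 + 51³) - 2237799 = (-794 + 132651) - 2237799 = 131857 - 2237799 = -2105942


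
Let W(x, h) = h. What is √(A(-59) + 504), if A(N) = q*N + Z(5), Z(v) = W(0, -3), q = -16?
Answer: 17*√5 ≈ 38.013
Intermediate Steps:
Z(v) = -3
A(N) = -3 - 16*N (A(N) = -16*N - 3 = -3 - 16*N)
√(A(-59) + 504) = √((-3 - 16*(-59)) + 504) = √((-3 + 944) + 504) = √(941 + 504) = √1445 = 17*√5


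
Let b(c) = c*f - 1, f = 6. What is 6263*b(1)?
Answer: 31315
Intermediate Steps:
b(c) = -1 + 6*c (b(c) = c*6 - 1 = 6*c - 1 = -1 + 6*c)
6263*b(1) = 6263*(-1 + 6*1) = 6263*(-1 + 6) = 6263*5 = 31315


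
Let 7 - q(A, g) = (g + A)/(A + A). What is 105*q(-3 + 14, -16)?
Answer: 16695/22 ≈ 758.86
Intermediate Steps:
q(A, g) = 7 - (A + g)/(2*A) (q(A, g) = 7 - (g + A)/(A + A) = 7 - (A + g)/(2*A))
105*q(-3 + 14, -16) = 105*((-1*(-16) + 13*(-3 + 14))/(2*(-3 + 14))) = 105*((½)*(16 + 13*11)/11) = 105*((½)*(1/11)*(16 + 143)) = 105*((½)*(1/11)*159) = 105*(159/22) = 16695/22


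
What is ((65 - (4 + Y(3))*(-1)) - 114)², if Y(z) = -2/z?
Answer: 18769/9 ≈ 2085.4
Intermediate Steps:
((65 - (4 + Y(3))*(-1)) - 114)² = ((65 - (4 - 2/3)*(-1)) - 114)² = ((65 - (4 - 2*⅓)*(-1)) - 114)² = ((65 - (4 - ⅔)*(-1)) - 114)² = ((65 - 10*(-1)/3) - 114)² = ((65 - 1*(-10/3)) - 114)² = ((65 + 10/3) - 114)² = (205/3 - 114)² = (-137/3)² = 18769/9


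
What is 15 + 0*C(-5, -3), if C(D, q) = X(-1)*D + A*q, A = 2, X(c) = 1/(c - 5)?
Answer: 15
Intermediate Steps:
X(c) = 1/(-5 + c)
C(D, q) = 2*q - D/6 (C(D, q) = D/(-5 - 1) + 2*q = D/(-6) + 2*q = -D/6 + 2*q = 2*q - D/6)
15 + 0*C(-5, -3) = 15 + 0*(2*(-3) - 1/6*(-5)) = 15 + 0*(-6 + 5/6) = 15 + 0*(-31/6) = 15 + 0 = 15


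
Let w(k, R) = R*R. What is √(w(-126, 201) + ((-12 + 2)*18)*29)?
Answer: 3*√3909 ≈ 187.57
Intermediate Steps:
w(k, R) = R²
√(w(-126, 201) + ((-12 + 2)*18)*29) = √(201² + ((-12 + 2)*18)*29) = √(40401 - 10*18*29) = √(40401 - 180*29) = √(40401 - 5220) = √35181 = 3*√3909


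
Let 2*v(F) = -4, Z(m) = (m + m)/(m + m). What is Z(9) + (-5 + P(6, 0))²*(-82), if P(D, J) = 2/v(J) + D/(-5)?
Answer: -106247/25 ≈ -4249.9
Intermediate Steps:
Z(m) = 1 (Z(m) = (2*m)/((2*m)) = (2*m)*(1/(2*m)) = 1)
v(F) = -2 (v(F) = (½)*(-4) = -2)
P(D, J) = -1 - D/5 (P(D, J) = 2/(-2) + D/(-5) = 2*(-½) + D*(-⅕) = -1 - D/5)
Z(9) + (-5 + P(6, 0))²*(-82) = 1 + (-5 + (-1 - ⅕*6))²*(-82) = 1 + (-5 + (-1 - 6/5))²*(-82) = 1 + (-5 - 11/5)²*(-82) = 1 + (-36/5)²*(-82) = 1 + (1296/25)*(-82) = 1 - 106272/25 = -106247/25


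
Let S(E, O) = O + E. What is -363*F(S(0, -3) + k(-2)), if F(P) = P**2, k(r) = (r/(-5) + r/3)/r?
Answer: -223729/75 ≈ -2983.1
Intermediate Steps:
S(E, O) = E + O
k(r) = 2/15 (k(r) = (r*(-1/5) + r*(1/3))/r = (-r/5 + r/3)/r = (2*r/15)/r = 2/15)
-363*F(S(0, -3) + k(-2)) = -363*((0 - 3) + 2/15)**2 = -363*(-3 + 2/15)**2 = -363*(-43/15)**2 = -363*1849/225 = -223729/75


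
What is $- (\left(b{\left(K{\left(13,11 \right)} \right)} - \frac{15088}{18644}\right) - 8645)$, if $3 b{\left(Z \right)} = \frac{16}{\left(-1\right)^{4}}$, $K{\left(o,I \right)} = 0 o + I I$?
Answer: $\frac{120819775}{13983} \approx 8640.5$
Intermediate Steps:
$K{\left(o,I \right)} = I^{2}$ ($K{\left(o,I \right)} = 0 + I^{2} = I^{2}$)
$b{\left(Z \right)} = \frac{16}{3}$ ($b{\left(Z \right)} = \frac{16 \frac{1}{\left(-1\right)^{4}}}{3} = \frac{16 \cdot 1^{-1}}{3} = \frac{16 \cdot 1}{3} = \frac{1}{3} \cdot 16 = \frac{16}{3}$)
$- (\left(b{\left(K{\left(13,11 \right)} \right)} - \frac{15088}{18644}\right) - 8645) = - (\left(\frac{16}{3} - \frac{15088}{18644}\right) - 8645) = - (\left(\frac{16}{3} - \frac{3772}{4661}\right) - 8645) = - (\frac{63260}{13983} - 8645) = \left(-1\right) \left(- \frac{120819775}{13983}\right) = \frac{120819775}{13983}$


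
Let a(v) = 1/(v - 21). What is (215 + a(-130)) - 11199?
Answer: -1658585/151 ≈ -10984.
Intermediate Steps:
a(v) = 1/(-21 + v)
(215 + a(-130)) - 11199 = (215 + 1/(-21 - 130)) - 11199 = (215 + 1/(-151)) - 11199 = (215 - 1/151) - 11199 = 32464/151 - 11199 = -1658585/151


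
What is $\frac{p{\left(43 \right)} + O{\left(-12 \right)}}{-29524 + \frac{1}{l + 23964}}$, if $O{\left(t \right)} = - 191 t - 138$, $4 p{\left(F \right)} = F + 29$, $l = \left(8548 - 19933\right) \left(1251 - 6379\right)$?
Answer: $- \frac{126858361968}{1724385947855} \approx -0.073567$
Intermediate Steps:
$l = 58382280$ ($l = \left(-11385\right) \left(-5128\right) = 58382280$)
$p{\left(F \right)} = \frac{29}{4} + \frac{F}{4}$ ($p{\left(F \right)} = \frac{F + 29}{4} = \frac{29 + F}{4} = \frac{29}{4} + \frac{F}{4}$)
$O{\left(t \right)} = -138 - 191 t$
$\frac{p{\left(43 \right)} + O{\left(-12 \right)}}{-29524 + \frac{1}{l + 23964}} = \frac{\left(\frac{29}{4} + \frac{1}{4} \cdot 43\right) - -2154}{-29524 + \frac{1}{58382280 + 23964}} = \frac{\left(\frac{29}{4} + \frac{43}{4}\right) + \left(-138 + 2292\right)}{-29524 + \frac{1}{58406244}} = \frac{18 + 2154}{-29524 + \frac{1}{58406244}} = \frac{2172}{- \frac{1724385947855}{58406244}} = 2172 \left(- \frac{58406244}{1724385947855}\right) = - \frac{126858361968}{1724385947855}$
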